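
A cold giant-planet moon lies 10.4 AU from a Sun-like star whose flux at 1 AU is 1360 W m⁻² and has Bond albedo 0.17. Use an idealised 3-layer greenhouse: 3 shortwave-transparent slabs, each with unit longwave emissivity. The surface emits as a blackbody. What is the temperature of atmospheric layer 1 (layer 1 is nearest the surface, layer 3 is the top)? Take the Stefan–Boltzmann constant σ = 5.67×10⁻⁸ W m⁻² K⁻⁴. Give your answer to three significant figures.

108 kelvin

Irradiance scales as 1/d², so S = 1360 W m⁻² × (1/10.4)² = 12.57 W m⁻².
Top-of-atmosphere balance: σT_e⁴ = S(1−α)/4 = 2.609 W m⁻² → T_e = 82.36 K.
In the N-layer model, layer k (counted from the surface) has T_k = (N+1−k)^(1/4)·T_e.
T_1 = (3)^(1/4)·82.36 = 108.4 K.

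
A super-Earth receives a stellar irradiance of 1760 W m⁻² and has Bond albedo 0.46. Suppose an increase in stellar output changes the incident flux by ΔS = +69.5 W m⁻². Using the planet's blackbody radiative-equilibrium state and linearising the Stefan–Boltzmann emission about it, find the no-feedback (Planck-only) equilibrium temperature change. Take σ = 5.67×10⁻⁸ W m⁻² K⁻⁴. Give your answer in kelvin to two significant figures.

Reference equilibrium: T_e = [S(1−α)/(4σ)]^(1/4) = 254.4 K.
TOA radiative forcing: ΔF = (1−α)ΔS/4 = 0.54·(+69.5)/4 = 9.383 W m⁻².
Planck response: λ_P = 4σT_e³ = 4·5.67×10⁻⁸·(254.4)³ = 3.735 W m⁻²/K.
ΔT₀ = ΔF/λ_P = 9.383/3.735 = 2.51 K.

2.5 K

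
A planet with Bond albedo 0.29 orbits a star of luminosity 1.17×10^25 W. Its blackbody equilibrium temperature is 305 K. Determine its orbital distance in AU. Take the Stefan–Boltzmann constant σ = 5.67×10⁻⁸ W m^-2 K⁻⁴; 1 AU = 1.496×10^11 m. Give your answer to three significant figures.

0.123 AU

The flux needed for this T is 4σT⁴/(1−0.29) = 2764 W m^-2.
From L = 4πd²S, d = √(1.17×10^25/(4π·2764)) = 1.835×10^10 m = 0.1227 AU.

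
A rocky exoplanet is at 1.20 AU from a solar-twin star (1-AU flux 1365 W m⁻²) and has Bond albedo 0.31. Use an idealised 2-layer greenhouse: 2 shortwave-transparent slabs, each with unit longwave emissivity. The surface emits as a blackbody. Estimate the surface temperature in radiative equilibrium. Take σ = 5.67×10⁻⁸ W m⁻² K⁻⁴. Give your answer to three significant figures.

By the inverse-square law, S = 1365/1.20² = 947.9 W m⁻².
The effective emission temperature is T_e = [S(1−α)/(4σ)]^¼ = 231.7 K.
With N = 2 opaque layers, T_s = (N+1)^(1/4)·T_e = 3^(1/4)·231.7 = 305.0 K.

305 K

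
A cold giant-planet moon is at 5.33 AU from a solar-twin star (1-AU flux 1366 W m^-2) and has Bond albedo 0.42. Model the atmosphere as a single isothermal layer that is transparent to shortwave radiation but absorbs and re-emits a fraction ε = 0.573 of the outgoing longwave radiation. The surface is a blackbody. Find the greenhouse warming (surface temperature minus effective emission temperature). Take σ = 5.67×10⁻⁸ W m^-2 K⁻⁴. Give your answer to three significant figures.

By the inverse-square law, S = 1366/5.33² = 48.08 W m^-2.
The planet radiates to space at T_e = [S(1−α)/(4σ)]^(1/4) = 105.3 K.
For a single slab of emissivity ε, T_s⁴ = 2T_e⁴/(2−ε); thus T_s = 105.3·(1.402)^(1/4) = 114.6 K.
T_s − T_e = 114.6 − 105.3 = 9.273 K.

9.27 kelvin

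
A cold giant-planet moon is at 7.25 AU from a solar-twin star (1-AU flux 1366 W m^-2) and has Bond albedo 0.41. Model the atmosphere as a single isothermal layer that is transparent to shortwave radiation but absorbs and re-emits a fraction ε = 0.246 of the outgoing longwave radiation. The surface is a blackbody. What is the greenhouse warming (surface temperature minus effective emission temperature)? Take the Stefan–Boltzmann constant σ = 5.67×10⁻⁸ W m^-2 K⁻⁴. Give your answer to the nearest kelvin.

Flux at the orbit: S = 1366/(7.25)² = 25.99 W m^-2.
At the top of the atmosphere, σT_e⁴ = S(1−α)/4 = 3.833 W m^-2, giving T_e = 90.68 K.
For a single slab of emissivity ε, T_s⁴ = 2T_e⁴/(2−ε); thus T_s = 90.68·(1.14)^(1/4) = 93.70 K.
The atmosphere warms the surface by 3.025 K.

3 kelvin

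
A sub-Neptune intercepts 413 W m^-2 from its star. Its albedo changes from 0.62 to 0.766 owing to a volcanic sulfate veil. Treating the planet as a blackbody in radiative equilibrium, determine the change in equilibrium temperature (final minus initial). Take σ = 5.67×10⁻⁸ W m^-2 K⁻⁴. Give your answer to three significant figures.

-18.5 K

Before: T₁ = [413.0·0.38/(4σ)]^(1/4) = 162.2 K.
After:  T₂ = [413.0·0.234/(4σ)]^(1/4) = 143.7 K.
Change: 143.7 − 162.2 = -18.51 K.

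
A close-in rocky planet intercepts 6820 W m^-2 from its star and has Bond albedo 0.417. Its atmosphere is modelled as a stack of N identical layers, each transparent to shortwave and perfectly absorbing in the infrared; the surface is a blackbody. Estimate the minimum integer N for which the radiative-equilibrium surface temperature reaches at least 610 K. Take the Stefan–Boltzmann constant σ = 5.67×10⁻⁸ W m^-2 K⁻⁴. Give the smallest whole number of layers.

The effective emission temperature is T_e = [S(1−α)/(4σ)]^¼ = 363.9 K.
Since T_s⁴ = (N+1)T_e⁴, we need N ≥ (T_s/T_e)⁴ − 1 = 6.898.
The minimum whole number is N = 7.

7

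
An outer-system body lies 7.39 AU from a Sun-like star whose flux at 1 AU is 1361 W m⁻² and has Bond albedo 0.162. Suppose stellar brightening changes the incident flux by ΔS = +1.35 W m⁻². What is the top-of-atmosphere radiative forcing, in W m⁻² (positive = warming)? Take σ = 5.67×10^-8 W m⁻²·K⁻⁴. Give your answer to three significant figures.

By the inverse-square law, S = 1361/7.39² = 24.92 W m⁻².
TOA radiative forcing: ΔF = (1−α)ΔS/4 = 0.838·(+1.35)/4 = 0.2828 W m⁻².

0.283 W m⁻²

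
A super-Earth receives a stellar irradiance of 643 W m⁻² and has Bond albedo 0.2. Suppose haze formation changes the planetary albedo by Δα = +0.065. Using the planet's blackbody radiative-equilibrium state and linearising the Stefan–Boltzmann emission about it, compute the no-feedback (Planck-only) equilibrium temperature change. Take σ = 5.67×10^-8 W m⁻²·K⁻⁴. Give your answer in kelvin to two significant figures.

-4.4 K

Reference equilibrium: T_e = [S(1−α)/(4σ)]^(1/4) = 218.2 K.
ΔF = −(S/4)Δα = −(643.0/4)×(+0.065) = -10.45 W m⁻².
Linearising σT⁴ gives d(σT⁴)/dT = 4σT_e³ = 2.357 W m⁻² per K.
So ΔT₀ = -10.45/2.357 = -4.43 K.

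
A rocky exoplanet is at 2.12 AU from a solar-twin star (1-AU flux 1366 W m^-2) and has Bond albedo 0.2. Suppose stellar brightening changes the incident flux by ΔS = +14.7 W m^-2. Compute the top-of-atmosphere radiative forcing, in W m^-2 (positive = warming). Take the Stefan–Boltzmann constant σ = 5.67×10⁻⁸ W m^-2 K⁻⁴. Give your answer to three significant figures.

2.94 W m^-2

By the inverse-square law, S = 1366/2.12² = 303.9 W m^-2.
TOA radiative forcing: ΔF = (1−α)ΔS/4 = 0.8·(+14.7)/4 = 2.940 W m^-2.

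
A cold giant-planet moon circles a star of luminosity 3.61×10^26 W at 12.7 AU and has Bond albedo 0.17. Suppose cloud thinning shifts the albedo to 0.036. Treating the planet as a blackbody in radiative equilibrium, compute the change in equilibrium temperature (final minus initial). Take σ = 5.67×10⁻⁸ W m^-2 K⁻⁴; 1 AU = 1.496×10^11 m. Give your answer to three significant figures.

d = 12.7 × 1.496×10^11 m = 1.900×10^12 m.
Spreading L over a sphere of radius d: S = 3.61×10^26/(4π·1.90×10^12²) = 7.958 W m^-2.
Before: T₁ = [7.958·0.83/(4σ)]^(1/4) = 73.46 K.
Final:   T₂ = [S(1−0.036)/(4σ)]^(1/4) = 76.26 K.
Change: 76.26 − 73.46 = 2.801 K.

2.80 K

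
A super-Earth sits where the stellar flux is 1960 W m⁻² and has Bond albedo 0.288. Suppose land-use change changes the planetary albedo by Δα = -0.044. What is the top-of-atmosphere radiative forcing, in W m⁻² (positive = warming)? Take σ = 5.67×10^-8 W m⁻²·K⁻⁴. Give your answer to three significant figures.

ΔF = −(S/4)Δα = −(1960/4)×(-0.044) = 21.56 W m⁻².

21.6 W m⁻²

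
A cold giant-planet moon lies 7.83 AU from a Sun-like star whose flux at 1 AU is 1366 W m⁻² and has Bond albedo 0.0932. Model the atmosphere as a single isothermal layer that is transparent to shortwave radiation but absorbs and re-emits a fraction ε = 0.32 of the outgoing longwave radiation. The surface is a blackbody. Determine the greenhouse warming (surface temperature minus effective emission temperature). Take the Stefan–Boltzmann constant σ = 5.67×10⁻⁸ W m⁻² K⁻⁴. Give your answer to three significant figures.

4.33 K

Flux at the orbit: S = 1366/(7.83)² = 22.28 W m⁻².
Effective emission temperature (TOA balance): σT_e⁴ = S(1−α)/4 = 5.051 W m⁻² → T_e = 97.15 K.
The surface balance (absorbed SW + ε·downward IR = σT_s⁴) with T_a⁴ = T_s⁴/2 reduces to T_s = T_e·[2/(2−ε)]^¼ = 101.5 K.
T_s − T_e = 101.5 − 97.15 = 4.328 K.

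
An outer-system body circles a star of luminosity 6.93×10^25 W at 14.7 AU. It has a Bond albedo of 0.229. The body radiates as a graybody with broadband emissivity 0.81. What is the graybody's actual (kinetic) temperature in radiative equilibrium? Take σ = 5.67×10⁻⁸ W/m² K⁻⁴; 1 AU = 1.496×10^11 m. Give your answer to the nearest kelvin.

d = 14.7 × 1.496×10^11 m = 2.199×10^12 m.
Flux at the orbit: S = L/(4πd²) = 6.93×10^25/(4π·(2.20×10^12)²) = 1.140 W/m².
The planet absorbs (1−α)S over its disc πR² and re-emits over 4πR², so the mean absorbed flux is (1−0.229)·1.140/4 = 0.2198 W/m².
Equating to εσT⁴ with ε = 0.81: T = (0.2198/0.81σ)^(1/4) = 46.77 K.

47 K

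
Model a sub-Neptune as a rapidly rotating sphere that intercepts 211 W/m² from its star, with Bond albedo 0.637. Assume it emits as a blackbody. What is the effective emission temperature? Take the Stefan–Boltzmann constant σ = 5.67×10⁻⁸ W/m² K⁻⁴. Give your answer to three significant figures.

136 K

The planet absorbs (1−α)S over its disc πR² and re-emits over 4πR², so the mean absorbed flux is (1−0.637)·211.0/4 = 19.15 W/m².
Balancing against σT⁴: T = (19.15/5.67×10⁻⁸)^(1/4) = 135.6 K.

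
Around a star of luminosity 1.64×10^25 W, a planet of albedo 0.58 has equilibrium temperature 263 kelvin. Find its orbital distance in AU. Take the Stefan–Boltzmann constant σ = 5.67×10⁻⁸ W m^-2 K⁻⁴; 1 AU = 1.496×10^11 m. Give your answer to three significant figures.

The flux needed for this T is 4σT⁴/(1−0.58) = 2584 W m^-2.
Then d = [L/(4πS)]^(1/2) = 2.248×10^10 m, i.e. 0.1502 AU.

0.150 AU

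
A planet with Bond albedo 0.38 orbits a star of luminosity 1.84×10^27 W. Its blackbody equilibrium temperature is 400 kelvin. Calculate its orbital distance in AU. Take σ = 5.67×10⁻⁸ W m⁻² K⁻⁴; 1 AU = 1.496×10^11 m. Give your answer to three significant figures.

0.836 AU

Required flux: S = 4σT⁴/(1−α) = 9365 W m⁻².
From L = 4πd²S, d = √(1.84×10^27/(4π·9365)) = 1.250×10^11 m = 0.8358 AU.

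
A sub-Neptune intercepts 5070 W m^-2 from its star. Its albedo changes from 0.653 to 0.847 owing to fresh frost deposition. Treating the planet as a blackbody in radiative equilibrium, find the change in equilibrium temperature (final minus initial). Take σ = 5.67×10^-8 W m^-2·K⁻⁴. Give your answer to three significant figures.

-54.9 kelvin

Initial: T₁ = [S(1−0.653)/(4σ)]^(1/4) = 296.8 K.
With α = 0.847, T₂ = 241.8 K.
Change: 241.8 − 296.8 = -54.94 K.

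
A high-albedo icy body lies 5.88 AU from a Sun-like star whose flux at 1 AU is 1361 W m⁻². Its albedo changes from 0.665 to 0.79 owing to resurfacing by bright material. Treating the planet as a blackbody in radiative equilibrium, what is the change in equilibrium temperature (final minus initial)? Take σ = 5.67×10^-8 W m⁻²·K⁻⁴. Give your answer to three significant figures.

-9.62 kelvin

Irradiance scales as 1/d², so S = 1361 W m⁻² × (1/5.88)² = 39.36 W m⁻².
Before: T₁ = [39.36·0.335/(4σ)]^(1/4) = 87.32 K.
Final:   T₂ = [S(1−0.79)/(4σ)]^(1/4) = 77.70 K.
ΔT = T₂ − T₁ = -9.623 K.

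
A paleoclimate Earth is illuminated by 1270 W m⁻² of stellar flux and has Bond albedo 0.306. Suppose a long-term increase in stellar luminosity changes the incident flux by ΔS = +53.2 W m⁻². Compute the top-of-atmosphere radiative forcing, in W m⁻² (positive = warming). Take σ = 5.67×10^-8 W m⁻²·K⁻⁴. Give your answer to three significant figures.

9.23 W m⁻²

TOA radiative forcing: ΔF = (1−α)ΔS/4 = 0.694·(+53.2)/4 = 9.230 W m⁻².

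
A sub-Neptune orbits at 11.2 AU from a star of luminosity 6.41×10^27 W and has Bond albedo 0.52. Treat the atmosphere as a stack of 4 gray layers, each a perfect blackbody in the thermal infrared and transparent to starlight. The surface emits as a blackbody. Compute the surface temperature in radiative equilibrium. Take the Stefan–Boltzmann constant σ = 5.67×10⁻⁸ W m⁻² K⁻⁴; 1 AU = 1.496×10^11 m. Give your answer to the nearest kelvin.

209 K

Orbital distance: d = 11.2 AU = 1.676×10^12 m.
S = L/(4πd²) = 181.7 W m⁻².
Top-of-atmosphere balance: σT_e⁴ = S(1−α)/4 = 21.80 W m⁻² → T_e = 140.0 K.
Layer-by-layer balance gives σT_s⁴ = (N+1)σT_e⁴, so T_s = 5^¼·140.0 = 209.4 K.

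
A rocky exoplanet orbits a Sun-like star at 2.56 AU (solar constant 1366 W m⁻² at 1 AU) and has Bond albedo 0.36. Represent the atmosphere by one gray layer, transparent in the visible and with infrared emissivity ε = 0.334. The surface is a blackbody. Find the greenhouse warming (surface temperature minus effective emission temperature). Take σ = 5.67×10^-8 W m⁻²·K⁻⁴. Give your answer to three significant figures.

7.28 K

Irradiance scales as 1/d², so S = 1366 W m⁻² × (1/2.56)² = 208.4 W m⁻².
The planet radiates to space at T_e = [S(1−α)/(4σ)]^(1/4) = 155.7 K.
The surface balance (absorbed SW + ε·downward IR = σT_s⁴) with T_a⁴ = T_s⁴/2 reduces to T_s = T_e·[2/(2−ε)]^¼ = 163.0 K.
The atmosphere warms the surface by 7.279 K.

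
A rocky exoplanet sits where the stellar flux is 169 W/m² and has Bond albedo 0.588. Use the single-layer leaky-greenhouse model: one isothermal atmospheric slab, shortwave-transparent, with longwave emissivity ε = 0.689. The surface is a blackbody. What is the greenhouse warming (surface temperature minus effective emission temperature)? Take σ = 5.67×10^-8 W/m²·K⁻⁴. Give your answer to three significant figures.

14.7 K

Effective emission temperature (TOA balance): σT_e⁴ = S(1−α)/4 = 17.41 W/m² → T_e = 132.4 K.
The surface balance (absorbed SW + ε·downward IR = σT_s⁴) with T_a⁴ = T_s⁴/2 reduces to T_s = T_e·[2/(2−ε)]^¼ = 147.1 K.
Greenhouse warming: T_s − T_e = 14.74 K.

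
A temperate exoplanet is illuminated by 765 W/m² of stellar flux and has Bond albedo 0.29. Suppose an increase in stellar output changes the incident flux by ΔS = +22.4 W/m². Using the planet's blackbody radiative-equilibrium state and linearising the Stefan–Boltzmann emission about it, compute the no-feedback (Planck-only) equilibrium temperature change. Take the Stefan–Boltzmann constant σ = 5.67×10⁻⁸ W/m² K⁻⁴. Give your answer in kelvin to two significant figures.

The baseline emission temperature is T_e = 221.2 K.
Only a fraction (1−α) is absorbed and it's spread over 4πR², so ΔF = (1−α)ΔS/4 = 3.976 W/m².
Planck response: λ_P = 4σT_e³ = 4·5.67×10⁻⁸·(221.2)³ = 2.455 W/m²/K.
So ΔT₀ = 3.976/2.455 = 1.62 K.

1.6 K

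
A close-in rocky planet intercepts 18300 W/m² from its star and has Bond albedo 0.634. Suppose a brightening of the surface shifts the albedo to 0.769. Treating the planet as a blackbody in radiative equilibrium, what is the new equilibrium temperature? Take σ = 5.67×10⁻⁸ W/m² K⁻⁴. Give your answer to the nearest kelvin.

369 K

New equilibrium: T₂ = [(1−0.769)·18300/(4σ)]^(1/4) = 369.5 K.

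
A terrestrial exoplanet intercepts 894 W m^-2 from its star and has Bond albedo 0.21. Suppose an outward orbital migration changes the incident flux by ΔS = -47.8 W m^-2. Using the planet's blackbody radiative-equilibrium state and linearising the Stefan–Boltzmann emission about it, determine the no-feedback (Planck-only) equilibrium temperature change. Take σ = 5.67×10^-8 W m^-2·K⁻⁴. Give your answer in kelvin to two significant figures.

Reference equilibrium: T_e = [S(1−α)/(4σ)]^(1/4) = 236.2 K.
ΔF = Δ[S(1−α)]/4 = (1−0.21)·-47.8/4 = -9.441 W m^-2.
Linearising σT⁴ gives d(σT⁴)/dT = 4σT_e³ = 2.990 W m^-2 per K.
Hence the no-feedback warming is ΔF/(4σT_e³) = -3.16 K.

-3.2 K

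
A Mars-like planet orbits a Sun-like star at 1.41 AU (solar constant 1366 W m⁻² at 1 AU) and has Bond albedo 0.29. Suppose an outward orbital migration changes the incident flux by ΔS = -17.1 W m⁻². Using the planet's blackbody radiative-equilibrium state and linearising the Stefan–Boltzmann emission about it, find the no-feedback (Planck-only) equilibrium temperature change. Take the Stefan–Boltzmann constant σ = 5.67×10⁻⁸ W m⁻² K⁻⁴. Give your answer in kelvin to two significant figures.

-1.3 kelvin

By the inverse-square law, S = 1366/1.41² = 687.1 W m⁻².
The baseline emission temperature is T_e = 215.4 K.
ΔF = Δ[S(1−α)]/4 = (1−0.29)·-17.1/4 = -3.035 W m⁻².
Linearising σT⁴ gives d(σT⁴)/dT = 4σT_e³ = 2.265 W m⁻² per K.
ΔT₀ = ΔF/λ_P = -3.035/2.265 = -1.34 K.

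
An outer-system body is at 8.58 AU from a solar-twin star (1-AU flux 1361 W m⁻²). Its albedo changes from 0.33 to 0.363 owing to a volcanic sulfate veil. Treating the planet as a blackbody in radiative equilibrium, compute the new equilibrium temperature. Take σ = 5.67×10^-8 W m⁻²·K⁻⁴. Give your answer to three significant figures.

84.9 K

By the inverse-square law, S = 1361/8.58² = 18.49 W m⁻².
T₂ = [S(1−α₂)/(4σ)]^(1/4) = [18.49·0.637/(4σ)]^(1/4) = 84.89 K.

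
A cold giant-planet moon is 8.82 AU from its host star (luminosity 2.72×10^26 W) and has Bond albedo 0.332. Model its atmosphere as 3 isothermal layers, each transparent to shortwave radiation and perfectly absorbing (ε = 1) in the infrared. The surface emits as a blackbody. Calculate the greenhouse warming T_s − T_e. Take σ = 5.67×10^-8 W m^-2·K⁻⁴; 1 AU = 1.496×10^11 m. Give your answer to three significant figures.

d = 8.82 × 1.496×10^11 m = 1.319×10^12 m.
S = L/(4πd²) = 12.43 W m^-2.
The effective emission temperature is T_e = [S(1−α)/(4σ)]^¼ = 77.79 K.
T_s = (N+1)^(1/4)·T_e = 110.0 K.
So the greenhouse effect raises the surface by 110.0 − 77.79 = 32.22 K.

32.2 K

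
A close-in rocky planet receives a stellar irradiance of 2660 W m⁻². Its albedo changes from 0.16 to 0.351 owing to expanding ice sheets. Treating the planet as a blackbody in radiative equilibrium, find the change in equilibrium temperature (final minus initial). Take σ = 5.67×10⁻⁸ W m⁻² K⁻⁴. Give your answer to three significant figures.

-19.7 K

Initial: T₁ = [S(1−0.16)/(4σ)]^(1/4) = 315.0 K.
After:  T₂ = [2660·0.649/(4σ)]^(1/4) = 295.4 K.
ΔT = T₂ − T₁ = -19.68 K.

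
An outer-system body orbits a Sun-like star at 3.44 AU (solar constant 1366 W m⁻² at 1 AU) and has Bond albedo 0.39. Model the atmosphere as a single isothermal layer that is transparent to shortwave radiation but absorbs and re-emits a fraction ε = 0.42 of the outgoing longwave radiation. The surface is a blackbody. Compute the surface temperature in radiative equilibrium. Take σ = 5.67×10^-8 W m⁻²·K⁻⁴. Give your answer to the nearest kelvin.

Irradiance scales as 1/d², so S = 1366 W m⁻² × (1/3.44)² = 115.4 W m⁻².
At the top of the atmosphere, σT_e⁴ = S(1−α)/4 = 17.60 W m⁻², giving T_e = 132.7 K.
The surface balance (absorbed SW + ε·downward IR = σT_s⁴) with T_a⁴ = T_s⁴/2 reduces to T_s = T_e·[2/(2−ε)]^¼ = 140.8 K.

141 K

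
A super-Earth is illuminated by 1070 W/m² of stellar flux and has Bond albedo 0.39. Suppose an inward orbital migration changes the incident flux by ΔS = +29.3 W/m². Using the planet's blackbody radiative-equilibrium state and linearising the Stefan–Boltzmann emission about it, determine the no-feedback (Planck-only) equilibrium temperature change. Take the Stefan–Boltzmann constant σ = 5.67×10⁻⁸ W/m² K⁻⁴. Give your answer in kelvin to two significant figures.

1.6 K

Unperturbed T_e = [1070·(1−0.39)/(4σ)]^¼ = 231.6 K.
ΔF = Δ[S(1−α)]/4 = (1−0.39)·+29.3/4 = 4.468 W/m².
The Planck feedback parameter is 4σT_e³ = 2.818 W/m²/K.
So ΔT₀ = 4.468/2.818 = 1.59 K.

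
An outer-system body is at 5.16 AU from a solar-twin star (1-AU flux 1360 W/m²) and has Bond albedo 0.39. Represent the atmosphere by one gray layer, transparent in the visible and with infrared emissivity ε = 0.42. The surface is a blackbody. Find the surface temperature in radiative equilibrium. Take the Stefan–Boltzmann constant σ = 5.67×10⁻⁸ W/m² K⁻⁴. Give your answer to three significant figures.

By the inverse-square law, S = 1360/5.16² = 51.08 W/m².
The planet radiates to space at T_e = [S(1−α)/(4σ)]^(1/4) = 108.3 K.
The surface balance (absorbed SW + ε·downward IR = σT_s⁴) with T_a⁴ = T_s⁴/2 reduces to T_s = T_e·[2/(2−ε)]^¼ = 114.8 K.

115 K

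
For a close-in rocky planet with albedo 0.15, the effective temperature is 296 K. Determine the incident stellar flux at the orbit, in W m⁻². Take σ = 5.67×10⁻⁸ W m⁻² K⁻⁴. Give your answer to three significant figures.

From S(1−α)/4 = σT⁴: S = 4σT⁴/(1−α).
σT⁴ = 5.67×10⁻⁸·(296)⁴ = 435.3 W m⁻².
So S = 4×435.3/(1−0.15) = 2048 W m⁻².

2050 W m⁻²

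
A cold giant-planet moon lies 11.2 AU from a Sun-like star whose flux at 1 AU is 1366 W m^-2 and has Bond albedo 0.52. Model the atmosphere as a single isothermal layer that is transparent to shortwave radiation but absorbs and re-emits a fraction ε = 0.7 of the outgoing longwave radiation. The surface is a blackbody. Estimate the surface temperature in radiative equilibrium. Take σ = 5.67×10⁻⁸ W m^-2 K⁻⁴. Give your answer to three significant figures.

77.2 kelvin

Flux at the orbit: S = 1366/(11.2)² = 10.89 W m^-2.
Effective emission temperature (TOA balance): σT_e⁴ = S(1−α)/4 = 1.307 W m^-2 → T_e = 69.29 K.
The surface balance (absorbed SW + ε·downward IR = σT_s⁴) with T_a⁴ = T_s⁴/2 reduces to T_s = T_e·[2/(2−ε)]^¼ = 77.17 K.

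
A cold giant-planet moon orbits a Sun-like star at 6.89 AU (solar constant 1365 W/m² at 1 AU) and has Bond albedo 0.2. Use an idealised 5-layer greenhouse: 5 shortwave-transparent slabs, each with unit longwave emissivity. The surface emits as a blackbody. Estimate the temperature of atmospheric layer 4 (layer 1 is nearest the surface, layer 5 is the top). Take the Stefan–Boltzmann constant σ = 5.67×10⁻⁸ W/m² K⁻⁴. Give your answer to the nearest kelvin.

119 K

Flux at the orbit: S = 1365/(6.89)² = 28.75 W/m².
Top-of-atmosphere balance: σT_e⁴ = S(1−α)/4 = 5.751 W/m² → T_e = 100.4 K.
In the N-layer model, layer k (counted from the surface) has T_k = (N+1−k)^(1/4)·T_e.
T_4 = (2)^(1/4)·100.4 = 119.3 K.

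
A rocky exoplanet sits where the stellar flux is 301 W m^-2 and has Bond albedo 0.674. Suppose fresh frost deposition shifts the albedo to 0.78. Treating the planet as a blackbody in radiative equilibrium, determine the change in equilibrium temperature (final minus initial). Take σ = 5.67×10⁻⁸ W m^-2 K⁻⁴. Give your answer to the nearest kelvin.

-14 kelvin

Before: T₁ = [301.0·0.326/(4σ)]^(1/4) = 144.2 K.
After:  T₂ = [301.0·0.22/(4σ)]^(1/4) = 130.7 K.
ΔT = T₂ − T₁ = -13.50 K.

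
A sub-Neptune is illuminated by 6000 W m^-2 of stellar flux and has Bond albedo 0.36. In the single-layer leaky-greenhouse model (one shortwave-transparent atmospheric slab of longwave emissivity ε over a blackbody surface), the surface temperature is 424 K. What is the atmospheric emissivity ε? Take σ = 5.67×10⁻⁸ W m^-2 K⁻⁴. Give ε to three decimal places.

Effective temperature: T_e = [S(1−α)/(4σ)]^(1/4) = 360.7 K.
Inverting T_s⁴ = 2T_e⁴/(2−ε): (T_e/T_s)⁴ = 0.5239, so ε = 2(1 − 0.5239) = 0.9523.

0.952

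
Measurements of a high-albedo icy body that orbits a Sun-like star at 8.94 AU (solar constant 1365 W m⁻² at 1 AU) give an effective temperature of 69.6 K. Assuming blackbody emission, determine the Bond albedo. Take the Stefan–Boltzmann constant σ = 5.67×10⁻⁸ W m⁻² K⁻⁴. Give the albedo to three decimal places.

0.688

Irradiance scales as 1/d², so S = 1365 W m⁻² × (1/8.94)² = 17.08 W m⁻².
From σT⁴ = S(1−α)/4 we invert for α: 1−α = 4σT⁴/S.
4σT⁴ = 4·5.67×10⁻⁸·(69.6)⁴ = 5.322 W m⁻².
1−α = 5.322/17.08 = 0.3116, so α = 0.6884.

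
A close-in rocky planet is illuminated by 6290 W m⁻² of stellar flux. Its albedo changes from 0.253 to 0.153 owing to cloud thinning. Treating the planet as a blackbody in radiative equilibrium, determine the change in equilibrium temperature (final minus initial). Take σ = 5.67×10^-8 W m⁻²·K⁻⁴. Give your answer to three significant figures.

12.1 K

With α = 0.253, T₁ = 379.4 K.
With α = 0.153, T₂ = 391.5 K.
ΔT = T₂ − T₁ = 12.11 K.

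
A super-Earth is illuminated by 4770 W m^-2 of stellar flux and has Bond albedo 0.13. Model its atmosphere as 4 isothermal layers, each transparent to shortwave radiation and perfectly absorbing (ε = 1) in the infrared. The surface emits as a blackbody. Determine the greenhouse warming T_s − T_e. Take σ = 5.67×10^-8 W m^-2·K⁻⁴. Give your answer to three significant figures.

182 kelvin

OLR = S(1−α)/4 = 1037 W m^-2; the top layer radiates at T_e = 367.8 K.
T_s = (N+1)^(1/4)·T_e = 550.0 K.
Warming: T_s − T_e = 182.2 K.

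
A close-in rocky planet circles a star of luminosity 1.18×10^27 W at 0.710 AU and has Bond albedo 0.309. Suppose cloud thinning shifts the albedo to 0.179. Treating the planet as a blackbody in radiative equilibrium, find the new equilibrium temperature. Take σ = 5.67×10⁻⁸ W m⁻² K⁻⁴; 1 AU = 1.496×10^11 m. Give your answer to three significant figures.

417 K

Orbital distance: d = 0.710 AU = 1.062×10^11 m.
Flux at the orbit: S = L/(4πd²) = 1.18×10^27/(4π·(1.06×10^11)²) = 8323 W m⁻².
T₂ = [S(1−α₂)/(4σ)]^(1/4) = [8323·0.821/(4σ)]^(1/4) = 416.6 K.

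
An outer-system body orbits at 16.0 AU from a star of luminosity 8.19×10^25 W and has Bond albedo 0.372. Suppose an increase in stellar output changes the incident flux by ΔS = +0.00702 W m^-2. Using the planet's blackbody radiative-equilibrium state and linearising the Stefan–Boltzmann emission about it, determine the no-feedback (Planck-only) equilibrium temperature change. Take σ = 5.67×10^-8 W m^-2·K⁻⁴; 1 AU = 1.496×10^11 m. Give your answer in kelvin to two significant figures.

Orbital distance: d = 16.0 AU = 2.394×10^12 m.
Flux at the orbit: S = L/(4πd²) = 8.19×10^25/(4π·(2.39×10^12)²) = 1.138 W m^-2.
The baseline emission temperature is T_e = 42.13 K.
Only a fraction (1−α) is absorbed and it's spread over 4πR², so ΔF = (1−α)ΔS/4 = 0.001102 W m^-2.
The Planck feedback parameter is 4σT_e³ = 0.01696 W m^-2/K.
Hence the no-feedback warming is ΔF/(4σT_e³) = 0.0650 K.

0.065 K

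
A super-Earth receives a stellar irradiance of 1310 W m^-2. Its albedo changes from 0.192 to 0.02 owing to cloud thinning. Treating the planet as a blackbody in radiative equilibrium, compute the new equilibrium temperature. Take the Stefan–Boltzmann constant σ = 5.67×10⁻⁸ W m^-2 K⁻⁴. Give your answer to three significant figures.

274 K

T₂ = [S(1−α₂)/(4σ)]^(1/4) = [1310·0.98/(4σ)]^(1/4) = 274.3 K.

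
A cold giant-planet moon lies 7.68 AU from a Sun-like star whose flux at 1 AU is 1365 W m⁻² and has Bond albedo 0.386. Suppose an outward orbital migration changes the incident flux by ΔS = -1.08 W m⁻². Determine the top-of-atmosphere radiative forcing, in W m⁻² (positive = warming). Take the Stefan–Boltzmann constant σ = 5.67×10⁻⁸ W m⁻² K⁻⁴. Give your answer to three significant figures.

-0.166 W m⁻²

By the inverse-square law, S = 1365/7.68² = 23.14 W m⁻².
ΔF = Δ[S(1−α)]/4 = (1−0.386)·-1.08/4 = -0.1658 W m⁻².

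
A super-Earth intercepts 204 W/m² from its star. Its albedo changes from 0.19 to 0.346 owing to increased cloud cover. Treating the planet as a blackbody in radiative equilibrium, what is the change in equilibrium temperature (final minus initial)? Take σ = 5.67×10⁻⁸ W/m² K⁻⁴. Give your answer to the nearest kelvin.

Before: T₁ = [204.0·0.81/(4σ)]^(1/4) = 164.3 K.
Final:   T₂ = [S(1−0.346)/(4σ)]^(1/4) = 155.7 K.
ΔT = T₂ − T₁ = -8.556 K.

-9 K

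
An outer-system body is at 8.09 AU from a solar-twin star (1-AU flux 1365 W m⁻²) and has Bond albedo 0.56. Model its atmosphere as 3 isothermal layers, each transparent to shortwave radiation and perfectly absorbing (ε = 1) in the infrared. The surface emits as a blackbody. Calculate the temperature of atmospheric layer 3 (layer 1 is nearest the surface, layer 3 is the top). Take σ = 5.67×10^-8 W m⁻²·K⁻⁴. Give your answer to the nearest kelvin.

Flux at the orbit: S = 1365/(8.09)² = 20.86 W m⁻².
OLR = S(1−α)/4 = 2.294 W m⁻²; the top layer radiates at T_e = 79.76 K.
Each opaque layer satisfies 2T_j⁴ = T_{j−1}⁴ + T_{j+1}⁴, giving T_k⁴ = (N+1−k)T_e⁴.
T_3 = (1)^(1/4)·79.76 = 79.76 K.

80 K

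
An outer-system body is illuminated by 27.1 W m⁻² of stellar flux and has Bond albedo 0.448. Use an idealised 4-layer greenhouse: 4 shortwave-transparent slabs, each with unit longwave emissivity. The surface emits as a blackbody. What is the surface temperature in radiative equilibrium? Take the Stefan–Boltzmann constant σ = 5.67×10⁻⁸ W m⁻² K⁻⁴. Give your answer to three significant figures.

135 K

OLR = S(1−α)/4 = 3.740 W m⁻²; the top layer radiates at T_e = 90.12 K.
For an N-layer opaque stack, T_s⁴ = (N+1)T_e⁴, hence T_s = (5)^(1/4)×90.12 K = 134.8 K.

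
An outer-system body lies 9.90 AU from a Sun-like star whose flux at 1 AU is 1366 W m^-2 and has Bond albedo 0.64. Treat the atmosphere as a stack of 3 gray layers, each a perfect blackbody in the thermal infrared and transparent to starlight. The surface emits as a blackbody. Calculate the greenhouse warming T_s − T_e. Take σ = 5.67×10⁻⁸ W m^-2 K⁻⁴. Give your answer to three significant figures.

Flux at the orbit: S = 1366/(9.90)² = 13.94 W m^-2.
Top-of-atmosphere balance: σT_e⁴ = S(1−α)/4 = 1.254 W m^-2 → T_e = 68.58 K.
T_s = (N+1)^(1/4)·T_e = 96.99 K.
Warming: T_s − T_e = 28.41 K.

28.4 kelvin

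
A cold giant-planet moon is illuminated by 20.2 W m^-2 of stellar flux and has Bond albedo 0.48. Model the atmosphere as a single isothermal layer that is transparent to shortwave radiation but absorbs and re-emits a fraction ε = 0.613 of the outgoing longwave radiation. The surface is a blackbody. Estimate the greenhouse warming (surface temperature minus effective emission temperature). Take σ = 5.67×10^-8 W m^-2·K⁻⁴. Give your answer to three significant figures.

At the top of the atmosphere, σT_e⁴ = S(1−α)/4 = 2.626 W m^-2, giving T_e = 82.50 K.
For a single slab of emissivity ε, T_s⁴ = 2T_e⁴/(2−ε); thus T_s = 82.50·(1.442)^(1/4) = 90.40 K.
Greenhouse warming: T_s − T_e = 7.905 K.

7.90 K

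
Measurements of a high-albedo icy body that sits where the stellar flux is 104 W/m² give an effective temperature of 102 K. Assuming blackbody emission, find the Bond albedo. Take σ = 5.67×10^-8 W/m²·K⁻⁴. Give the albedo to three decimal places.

Energy balance: S(1−α)/4 = σT⁴, so 1−α = 4σT⁴/S.
4σT⁴ = 4·5.67×10⁻⁸·(102)⁴ = 24.55 W/m².
1−α = 24.55/104.0 = 0.2361, so α = 0.7639.

0.764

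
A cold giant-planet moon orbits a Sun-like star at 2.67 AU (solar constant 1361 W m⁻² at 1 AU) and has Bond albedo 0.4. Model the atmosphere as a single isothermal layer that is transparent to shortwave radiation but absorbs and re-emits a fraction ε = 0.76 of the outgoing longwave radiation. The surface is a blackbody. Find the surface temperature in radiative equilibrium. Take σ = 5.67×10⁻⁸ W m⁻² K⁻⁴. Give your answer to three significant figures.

169 K

By the inverse-square law, S = 1361/2.67² = 190.9 W m⁻².
At the top of the atmosphere, σT_e⁴ = S(1−α)/4 = 28.64 W m⁻², giving T_e = 149.9 K.
Surface balance with a leaky layer gives σT_s⁴ = σT_e⁴·2/(2−ε), so T_s = T_e·[2/(2−0.76)]^(1/4) = 168.9 K.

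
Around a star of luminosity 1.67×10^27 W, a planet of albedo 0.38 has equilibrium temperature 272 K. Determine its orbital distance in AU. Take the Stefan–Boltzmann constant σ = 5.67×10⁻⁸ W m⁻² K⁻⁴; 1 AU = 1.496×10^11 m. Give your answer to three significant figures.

Required flux: S = 4σT⁴/(1−α) = 2002 W m⁻².
Then d = [L/(4πS)]^(1/2) = 2.576×10^11 m, i.e. 1.722 AU.

1.72 AU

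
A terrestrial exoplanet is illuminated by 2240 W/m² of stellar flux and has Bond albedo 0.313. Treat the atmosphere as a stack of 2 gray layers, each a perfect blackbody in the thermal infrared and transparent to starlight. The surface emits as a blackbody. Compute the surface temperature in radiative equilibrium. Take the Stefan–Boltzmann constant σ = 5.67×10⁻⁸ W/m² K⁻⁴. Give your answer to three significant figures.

OLR = S(1−α)/4 = 384.7 W/m²; the top layer radiates at T_e = 287.0 K.
Layer-by-layer balance gives σT_s⁴ = (N+1)σT_e⁴, so T_s = 3^¼·287.0 = 377.7 K.

378 kelvin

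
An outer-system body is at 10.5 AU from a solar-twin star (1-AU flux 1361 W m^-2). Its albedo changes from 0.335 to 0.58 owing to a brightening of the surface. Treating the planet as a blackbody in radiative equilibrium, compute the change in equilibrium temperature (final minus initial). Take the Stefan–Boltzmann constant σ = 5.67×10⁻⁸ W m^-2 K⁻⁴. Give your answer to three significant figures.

Irradiance scales as 1/d², so S = 1361 W m^-2 × (1/10.5)² = 12.34 W m^-2.
Before: T₁ = [12.34·0.665/(4σ)]^(1/4) = 77.56 K.
Final:   T₂ = [S(1−0.58)/(4σ)]^(1/4) = 69.15 K.
ΔT = T₂ − T₁ = -8.418 K.

-8.42 K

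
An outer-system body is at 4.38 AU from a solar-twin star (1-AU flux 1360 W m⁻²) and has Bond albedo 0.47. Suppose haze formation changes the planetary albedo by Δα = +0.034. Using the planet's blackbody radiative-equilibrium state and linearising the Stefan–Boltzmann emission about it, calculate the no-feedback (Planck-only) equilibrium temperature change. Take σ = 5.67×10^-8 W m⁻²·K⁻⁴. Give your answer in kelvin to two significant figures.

Flux at the orbit: S = 1360/(4.38)² = 70.89 W m⁻².
Reference equilibrium: T_e = [S(1−α)/(4σ)]^(1/4) = 113.5 K.
ΔF = −(S/4)Δα = −(70.89/4)×(+0.034) = -0.6026 W m⁻².
Planck response: λ_P = 4σT_e³ = 4·5.67×10⁻⁸·(113.5)³ = 0.3312 W m⁻²/K.
ΔT₀ = ΔF/λ_P = -0.6026/0.3312 = -1.82 K.

-1.8 K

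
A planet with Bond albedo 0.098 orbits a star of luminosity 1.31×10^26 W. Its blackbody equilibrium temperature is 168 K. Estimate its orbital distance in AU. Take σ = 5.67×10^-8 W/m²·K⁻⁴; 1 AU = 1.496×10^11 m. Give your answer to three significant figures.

The flux needed for this T is 4σT⁴/(1−0.098) = 200.3 W/m².
From L = 4πd²S, d = √(1.31×10^26/(4π·200.3)) = 2.281×10^11 m = 1.525 AU.

1.52 AU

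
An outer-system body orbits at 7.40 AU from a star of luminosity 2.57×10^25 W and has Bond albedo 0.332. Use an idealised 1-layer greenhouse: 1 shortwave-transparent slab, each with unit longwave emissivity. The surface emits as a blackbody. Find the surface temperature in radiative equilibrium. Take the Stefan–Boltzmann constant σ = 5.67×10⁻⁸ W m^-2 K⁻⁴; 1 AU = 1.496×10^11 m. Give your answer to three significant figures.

Orbital distance: d = 7.40 AU = 1.107×10^12 m.
Spreading L over a sphere of radius d: S = 2.57×10^25/(4π·1.11×10^12²) = 1.669 W m^-2.
OLR = S(1−α)/4 = 0.2787 W m^-2; the top layer radiates at T_e = 47.08 K.
Layer-by-layer balance gives σT_s⁴ = (N+1)σT_e⁴, so T_s = 2^¼·47.08 = 55.99 K.

56.0 K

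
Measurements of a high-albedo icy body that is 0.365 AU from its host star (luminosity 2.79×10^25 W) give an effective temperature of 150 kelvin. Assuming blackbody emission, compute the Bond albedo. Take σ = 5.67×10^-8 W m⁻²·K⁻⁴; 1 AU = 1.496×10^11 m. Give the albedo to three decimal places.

Orbital distance: d = 0.365 AU = 5.460×10^10 m.
Spreading L over a sphere of radius d: S = 2.79×10^25/(4π·5.46×10^10²) = 744.6 W m⁻².
From σT⁴ = S(1−α)/4 we invert for α: 1−α = 4σT⁴/S.
σT⁴ = 28.70 W m⁻², so 4σT⁴ = 114.8 W m⁻².
1−α = 114.8/744.6 = 0.1542, so α = 0.8458.

0.846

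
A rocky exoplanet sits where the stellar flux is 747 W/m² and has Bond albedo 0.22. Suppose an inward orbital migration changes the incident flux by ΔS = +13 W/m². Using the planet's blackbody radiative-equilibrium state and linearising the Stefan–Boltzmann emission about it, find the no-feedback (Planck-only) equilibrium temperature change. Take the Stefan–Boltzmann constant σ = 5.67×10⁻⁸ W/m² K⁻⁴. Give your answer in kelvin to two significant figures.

Reference equilibrium: T_e = [S(1−α)/(4σ)]^(1/4) = 225.1 K.
Only a fraction (1−α) is absorbed and it's spread over 4πR², so ΔF = (1−α)ΔS/4 = 2.535 W/m².
Planck response: λ_P = 4σT_e³ = 4·5.67×10⁻⁸·(225.1)³ = 2.588 W/m²/K.
So ΔT₀ = 2.535/2.588 = 0.980 K.

0.98 K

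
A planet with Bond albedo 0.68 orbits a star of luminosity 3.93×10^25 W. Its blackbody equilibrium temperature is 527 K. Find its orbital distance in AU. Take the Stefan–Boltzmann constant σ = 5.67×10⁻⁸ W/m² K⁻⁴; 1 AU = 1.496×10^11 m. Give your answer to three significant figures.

0.0506 AU

Energy balance gives S = 4σT⁴/(1−α) = 54670 W/m².
Then d = [L/(4πS)]^(1/2) = 7.564×10^9 m, i.e. 0.05056 AU.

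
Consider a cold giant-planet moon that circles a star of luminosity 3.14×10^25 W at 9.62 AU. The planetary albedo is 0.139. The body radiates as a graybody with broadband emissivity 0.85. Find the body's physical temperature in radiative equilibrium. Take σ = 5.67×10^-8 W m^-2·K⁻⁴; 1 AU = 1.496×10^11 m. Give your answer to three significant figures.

d = 9.62 × 1.496×10^11 m = 1.439×10^12 m.
Spreading L over a sphere of radius d: S = 3.14×10^25/(4π·1.44×10^12²) = 1.206 W m^-2.
The planet absorbs (1−α)S over its disc πR² and re-emits over 4πR², so the mean absorbed flux is (1−0.139)·1.206/4 = 0.2597 W m^-2.
Radiative balance εσT⁴ = 0.2597 gives T = [0.2597/(0.85·σ)]^(1/4) = 48.18 K.

48.2 kelvin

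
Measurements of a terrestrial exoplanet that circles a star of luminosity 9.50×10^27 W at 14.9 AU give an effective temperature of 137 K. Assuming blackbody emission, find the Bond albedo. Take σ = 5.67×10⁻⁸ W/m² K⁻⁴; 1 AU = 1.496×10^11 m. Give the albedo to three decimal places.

d = 14.9 × 1.496×10^11 m = 2.229×10^12 m.
Spreading L over a sphere of radius d: S = 9.50×10^27/(4π·2.23×10^12²) = 152.2 W/m².
From σT⁴ = S(1−α)/4 we invert for α: 1−α = 4σT⁴/S.
σT⁴ = 19.97 W/m², so 4σT⁴ = 79.90 W/m².
Hence α = 1 − 79.90/152.2 = 0.4749.

0.475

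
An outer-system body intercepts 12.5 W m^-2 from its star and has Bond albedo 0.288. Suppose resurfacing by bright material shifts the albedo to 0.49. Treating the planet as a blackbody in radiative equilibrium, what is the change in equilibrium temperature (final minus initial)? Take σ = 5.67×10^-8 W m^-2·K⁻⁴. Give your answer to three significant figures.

-6.33 kelvin

With α = 0.288, T₁ = 79.15 K.
After:  T₂ = [12.50·0.51/(4σ)]^(1/4) = 72.81 K.
ΔT = T₂ − T₁ = -6.334 K.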